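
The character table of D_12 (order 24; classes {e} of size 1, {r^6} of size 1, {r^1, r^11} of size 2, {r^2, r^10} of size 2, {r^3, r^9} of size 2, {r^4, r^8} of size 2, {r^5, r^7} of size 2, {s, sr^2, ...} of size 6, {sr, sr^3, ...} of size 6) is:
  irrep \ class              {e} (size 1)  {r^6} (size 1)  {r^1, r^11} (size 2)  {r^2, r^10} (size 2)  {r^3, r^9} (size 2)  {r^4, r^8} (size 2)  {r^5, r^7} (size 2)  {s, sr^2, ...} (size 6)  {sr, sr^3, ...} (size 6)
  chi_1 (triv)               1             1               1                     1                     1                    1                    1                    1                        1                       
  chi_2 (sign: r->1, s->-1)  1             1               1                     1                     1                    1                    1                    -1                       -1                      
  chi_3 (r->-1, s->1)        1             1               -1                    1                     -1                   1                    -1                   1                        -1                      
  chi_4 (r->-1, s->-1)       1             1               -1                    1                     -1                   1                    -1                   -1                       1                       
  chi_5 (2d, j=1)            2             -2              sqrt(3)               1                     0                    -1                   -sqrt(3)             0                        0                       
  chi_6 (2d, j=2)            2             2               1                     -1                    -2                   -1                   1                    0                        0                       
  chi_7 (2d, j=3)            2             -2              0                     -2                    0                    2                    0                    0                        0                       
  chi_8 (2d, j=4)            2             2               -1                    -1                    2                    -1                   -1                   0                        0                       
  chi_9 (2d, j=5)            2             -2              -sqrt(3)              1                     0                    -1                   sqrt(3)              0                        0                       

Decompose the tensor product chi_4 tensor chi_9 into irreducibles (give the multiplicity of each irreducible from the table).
chi_4 tensor chi_9 = chi_5 (all other irreducibles have multiplicity 0).

Reasoning: The character of a tensor product is the pointwise product (chi_4 * chi_9)(C) = chi_4(C) * chi_9(C):
  {e}: (1)*(2), {r^6}: (1)*(-2), {r^1, r^11}: (-1)*(-sqrt(3)), {r^2, r^10}: (1)*(1), {r^3, r^9}: (-1)*(0), {r^4, r^8}: (1)*(-1), {r^5, r^7}: (-1)*(sqrt(3)), {s, sr^2, ...}: (-1)*(0), {sr, sr^3, ...}: (1)*(0)
so (chi_4 * chi_9) takes values
  {e} -> 2, {r^6} -> -2, {r^1, r^11} -> sqrt(3), {r^2, r^10} -> 1, {r^3, r^9} -> 0, {r^4, r^8} -> -1, {r^5, r^7} -> -sqrt(3), {s, sr^2, ...} -> 0, {sr, sr^3, ...} -> 0.
Now take the inner product of this character with each irreducible chi from the table, <chi_4*chi_9, chi> = (1/24) sum_C |C| (chi_4*chi_9)(C) conj(chi(C)):
  <chi_4*chi_9, chi_1> = (1/24)[1*(2)*conj(1) + 1*(-2)*conj(1) + 2*(sqrt(3))*conj(1) + 2*(1)*conj(1) + 2*(0)*conj(1) + 2*(-1)*conj(1) + 2*(-sqrt(3))*conj(1) + 6*(0)*conj(1) + 6*(0)*conj(1)]
      = (1/24)[(2) + (-2) + (2*sqrt(3)) + (2) + (0) + (-2) + (-2*sqrt(3)) + (0) + (0)] = 0/24 = 0
  <chi_4*chi_9, chi_2> = (1/24)[1*(2)*conj(1) + 1*(-2)*conj(1) + 2*(sqrt(3))*conj(1) + 2*(1)*conj(1) + 2*(0)*conj(1) + 2*(-1)*conj(1) + 2*(-sqrt(3))*conj(1) + 6*(0)*conj(-1) + 6*(0)*conj(-1)]
      = (1/24)[(2) + (-2) + (2*sqrt(3)) + (2) + (0) + (-2) + (-2*sqrt(3)) + (0) + (0)] = 0/24 = 0
  <chi_4*chi_9, chi_3> = (1/24)[1*(2)*conj(1) + 1*(-2)*conj(1) + 2*(sqrt(3))*conj(-1) + 2*(1)*conj(1) + 2*(0)*conj(-1) + 2*(-1)*conj(1) + 2*(-sqrt(3))*conj(-1) + 6*(0)*conj(1) + 6*(0)*conj(-1)]
      = (1/24)[(2) + (-2) + (-2*sqrt(3)) + (2) + (0) + (-2) + (2*sqrt(3)) + (0) + (0)] = 0/24 = 0
  <chi_4*chi_9, chi_4> = (1/24)[1*(2)*conj(1) + 1*(-2)*conj(1) + 2*(sqrt(3))*conj(-1) + 2*(1)*conj(1) + 2*(0)*conj(-1) + 2*(-1)*conj(1) + 2*(-sqrt(3))*conj(-1) + 6*(0)*conj(-1) + 6*(0)*conj(1)]
      = (1/24)[(2) + (-2) + (-2*sqrt(3)) + (2) + (0) + (-2) + (2*sqrt(3)) + (0) + (0)] = 0/24 = 0
  <chi_4*chi_9, chi_5> = (1/24)[1*(2)*conj(2) + 1*(-2)*conj(-2) + 2*(sqrt(3))*conj(sqrt(3)) + 2*(1)*conj(1) + 2*(0)*conj(0) + 2*(-1)*conj(-1) + 2*(-sqrt(3))*conj(-sqrt(3)) + 6*(0)*conj(0) + 6*(0)*conj(0)]
      = (1/24)[(4) + (4) + (6) + (2) + (0) + (2) + (6) + (0) + (0)] = 24/24 = 1
  <chi_4*chi_9, chi_6> = (1/24)[1*(2)*conj(2) + 1*(-2)*conj(2) + 2*(sqrt(3))*conj(1) + 2*(1)*conj(-1) + 2*(0)*conj(-2) + 2*(-1)*conj(-1) + 2*(-sqrt(3))*conj(1) + 6*(0)*conj(0) + 6*(0)*conj(0)]
      = (1/24)[(4) + (-4) + (2*sqrt(3)) + (-2) + (0) + (2) + (-2*sqrt(3)) + (0) + (0)] = 0/24 = 0
  <chi_4*chi_9, chi_7> = (1/24)[1*(2)*conj(2) + 1*(-2)*conj(-2) + 2*(sqrt(3))*conj(0) + 2*(1)*conj(-2) + 2*(0)*conj(0) + 2*(-1)*conj(2) + 2*(-sqrt(3))*conj(0) + 6*(0)*conj(0) + 6*(0)*conj(0)]
      = (1/24)[(4) + (4) + (0) + (-4) + (0) + (-4) + (0) + (0) + (0)] = 0/24 = 0
  <chi_4*chi_9, chi_8> = (1/24)[1*(2)*conj(2) + 1*(-2)*conj(2) + 2*(sqrt(3))*conj(-1) + 2*(1)*conj(-1) + 2*(0)*conj(2) + 2*(-1)*conj(-1) + 2*(-sqrt(3))*conj(-1) + 6*(0)*conj(0) + 6*(0)*conj(0)]
      = (1/24)[(4) + (-4) + (-2*sqrt(3)) + (-2) + (0) + (2) + (2*sqrt(3)) + (0) + (0)] = 0/24 = 0
  <chi_4*chi_9, chi_9> = (1/24)[1*(2)*conj(2) + 1*(-2)*conj(-2) + 2*(sqrt(3))*conj(-sqrt(3)) + 2*(1)*conj(1) + 2*(0)*conj(0) + 2*(-1)*conj(-1) + 2*(-sqrt(3))*conj(sqrt(3)) + 6*(0)*conj(0) + 6*(0)*conj(0)]
      = (1/24)[(4) + (4) + (-6) + (2) + (0) + (2) + (-6) + (0) + (0)] = 0/24 = 0
Hence the multiplicities are chi_5: 1. Dimension check: dim(chi_4)*dim(chi_9) = 1*2 = 2 and sum (mult * dim) = 1*2 = 2.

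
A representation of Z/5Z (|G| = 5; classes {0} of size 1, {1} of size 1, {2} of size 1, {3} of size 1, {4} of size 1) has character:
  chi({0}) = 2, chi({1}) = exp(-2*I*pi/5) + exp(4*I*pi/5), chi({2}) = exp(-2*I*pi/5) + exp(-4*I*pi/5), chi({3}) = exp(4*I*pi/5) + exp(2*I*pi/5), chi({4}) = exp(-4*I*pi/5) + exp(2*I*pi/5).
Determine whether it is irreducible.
Not irreducible (reducible): <chi, chi> = 2 > 1.

Reasoning: <chi, chi> = (1/|G|) sum_C |C| * |chi(C)|^2 = (1/5)[1*|2|^2 + 1*|exp(-2*I*pi/5) + exp(4*I*pi/5)|^2 + 1*|exp(-2*I*pi/5) + exp(-4*I*pi/5)|^2 + 1*|exp(4*I*pi/5) + exp(2*I*pi/5)|^2 + 1*|exp(-4*I*pi/5) + exp(2*I*pi/5)|^2]
  = (1/5)[(4) + (2 + exp(-4*I*pi/5) + exp(4*I*pi/5)) + (2 + exp(-2*I*pi/5) + exp(2*I*pi/5)) + (2 + exp(-2*I*pi/5) + exp(2*I*pi/5)) + (2 + exp(-4*I*pi/5) + exp(4*I*pi/5))] = 10/5 = 2.
(Exp terms are combined using exp(i*s)*conj(exp(i*t)) = exp(i*(s-t)), and sums of them are collapsed using the identity that for every m > 1 the m distinct m-th roots of unity sum to 0, e.g. 1 + exp(2*I*pi/3) + exp(-2*I*pi/3) = 0.)
A character is irreducible iff <chi, chi> = 1, so this representation is reducible.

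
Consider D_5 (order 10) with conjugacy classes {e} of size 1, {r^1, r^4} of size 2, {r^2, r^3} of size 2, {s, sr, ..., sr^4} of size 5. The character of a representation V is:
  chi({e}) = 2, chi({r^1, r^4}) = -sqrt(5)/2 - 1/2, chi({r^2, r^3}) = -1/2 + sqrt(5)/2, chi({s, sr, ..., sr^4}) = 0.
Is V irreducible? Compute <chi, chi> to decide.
Irreducible: <chi, chi> = 1.

Solution. <chi, chi> = (1/|G|) sum_C |C| * |chi(C)|^2 = (1/10)[1*|2|^2 + 2*|-sqrt(5)/2 - 1/2|^2 + 2*|-1/2 + sqrt(5)/2|^2 + 5*|0|^2]
  = (1/10)[(4) + (sqrt(5) + 3) + (3 - sqrt(5)) + (0)] = 10/10 = 1.
A character is irreducible iff <chi, chi> = 1, so this representation is irreducible.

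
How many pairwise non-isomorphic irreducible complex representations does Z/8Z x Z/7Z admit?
56

Reasoning: The number of irreducible complex representations of a finite group equals its number of conjugacy classes. Z/8Z x Z/7Z is abelian of order 56, so every element is its own conjugacy class: 56 classes, so Z/8Z x Z/7Z (order 56) has exactly 56 irreducible complex representations.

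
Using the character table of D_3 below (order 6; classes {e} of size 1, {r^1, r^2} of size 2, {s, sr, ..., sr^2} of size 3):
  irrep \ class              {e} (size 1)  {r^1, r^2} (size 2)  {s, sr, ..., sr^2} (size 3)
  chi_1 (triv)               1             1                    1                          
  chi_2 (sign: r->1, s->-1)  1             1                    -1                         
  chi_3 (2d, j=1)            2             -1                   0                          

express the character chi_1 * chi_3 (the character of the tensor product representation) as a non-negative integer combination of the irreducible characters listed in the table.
chi_1 tensor chi_3 = chi_3 (all other irreducibles have multiplicity 0).

The character of a tensor product is the pointwise product (chi_1 * chi_3)(C) = chi_1(C) * chi_3(C):
  {e}: (1)*(2), {r^1, r^2}: (1)*(-1), {s, sr, ..., sr^2}: (1)*(0)
so (chi_1 * chi_3) takes values
  {e} -> 2, {r^1, r^2} -> -1, {s, sr, ..., sr^2} -> 0.
Now take the inner product of this character with each irreducible chi from the table, <chi_1*chi_3, chi> = (1/6) sum_C |C| (chi_1*chi_3)(C) conj(chi(C)):
  <chi_1*chi_3, chi_1> = (1/6)[1*(2)*conj(1) + 2*(-1)*conj(1) + 3*(0)*conj(1)]
      = (1/6)[(2) + (-2) + (0)] = 0/6 = 0
  <chi_1*chi_3, chi_2> = (1/6)[1*(2)*conj(1) + 2*(-1)*conj(1) + 3*(0)*conj(-1)]
      = (1/6)[(2) + (-2) + (0)] = 0/6 = 0
  <chi_1*chi_3, chi_3> = (1/6)[1*(2)*conj(2) + 2*(-1)*conj(-1) + 3*(0)*conj(0)]
      = (1/6)[(4) + (2) + (0)] = 6/6 = 1
Hence the multiplicities are chi_3: 1. Dimension check: dim(chi_1)*dim(chi_3) = 1*2 = 2 and sum (mult * dim) = 1*2 = 2.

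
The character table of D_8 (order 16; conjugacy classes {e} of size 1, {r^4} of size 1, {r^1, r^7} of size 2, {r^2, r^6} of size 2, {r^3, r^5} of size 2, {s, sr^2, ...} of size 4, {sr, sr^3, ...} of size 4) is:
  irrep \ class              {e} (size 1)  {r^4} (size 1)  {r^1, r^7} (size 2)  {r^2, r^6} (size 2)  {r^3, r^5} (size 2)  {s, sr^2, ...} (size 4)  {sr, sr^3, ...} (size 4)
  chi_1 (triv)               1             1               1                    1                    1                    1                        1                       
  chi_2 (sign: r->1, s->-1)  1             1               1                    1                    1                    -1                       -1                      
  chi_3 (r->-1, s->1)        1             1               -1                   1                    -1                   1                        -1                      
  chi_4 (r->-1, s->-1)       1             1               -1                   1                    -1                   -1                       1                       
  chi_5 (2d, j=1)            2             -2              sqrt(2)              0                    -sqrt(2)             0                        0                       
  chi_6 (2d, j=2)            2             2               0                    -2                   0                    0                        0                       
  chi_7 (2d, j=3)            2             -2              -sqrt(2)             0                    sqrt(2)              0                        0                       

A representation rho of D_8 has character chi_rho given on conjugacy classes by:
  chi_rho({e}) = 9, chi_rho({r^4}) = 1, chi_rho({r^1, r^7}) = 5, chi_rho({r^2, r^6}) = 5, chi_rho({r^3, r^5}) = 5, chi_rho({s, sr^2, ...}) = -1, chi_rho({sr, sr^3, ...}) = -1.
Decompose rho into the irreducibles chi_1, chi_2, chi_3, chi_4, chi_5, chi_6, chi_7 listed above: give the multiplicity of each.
Multiplicities: chi_1: 2, chi_2: 3, chi_3: 0, chi_4: 0, chi_5: 1, chi_6: 0, chi_7: 1.

Justification: Use <chi_rho, chi> = (1/|G|) sum_C |C| * chi_rho(C) * conj(chi(C)) with |G| = 16 for each irreducible chi in the table:
  <chi_rho, chi_1> = (1/16)[1*(9)*conj(1) + 1*(1)*conj(1) + 2*(5)*conj(1) + 2*(5)*conj(1) + 2*(5)*conj(1) + 4*(-1)*conj(1) + 4*(-1)*conj(1)]
      = (1/16)[(9) + (1) + (10) + (10) + (10) + (-4) + (-4)] = 32/16 = 2
  <chi_rho, chi_2> = (1/16)[1*(9)*conj(1) + 1*(1)*conj(1) + 2*(5)*conj(1) + 2*(5)*conj(1) + 2*(5)*conj(1) + 4*(-1)*conj(-1) + 4*(-1)*conj(-1)]
      = (1/16)[(9) + (1) + (10) + (10) + (10) + (4) + (4)] = 48/16 = 3
  <chi_rho, chi_3> = (1/16)[1*(9)*conj(1) + 1*(1)*conj(1) + 2*(5)*conj(-1) + 2*(5)*conj(1) + 2*(5)*conj(-1) + 4*(-1)*conj(1) + 4*(-1)*conj(-1)]
      = (1/16)[(9) + (1) + (-10) + (10) + (-10) + (-4) + (4)] = 0/16 = 0
  <chi_rho, chi_4> = (1/16)[1*(9)*conj(1) + 1*(1)*conj(1) + 2*(5)*conj(-1) + 2*(5)*conj(1) + 2*(5)*conj(-1) + 4*(-1)*conj(-1) + 4*(-1)*conj(1)]
      = (1/16)[(9) + (1) + (-10) + (10) + (-10) + (4) + (-4)] = 0/16 = 0
  <chi_rho, chi_5> = (1/16)[1*(9)*conj(2) + 1*(1)*conj(-2) + 2*(5)*conj(sqrt(2)) + 2*(5)*conj(0) + 2*(5)*conj(-sqrt(2)) + 4*(-1)*conj(0) + 4*(-1)*conj(0)]
      = (1/16)[(18) + (-2) + (10*sqrt(2)) + (0) + (-10*sqrt(2)) + (0) + (0)] = 16/16 = 1
  <chi_rho, chi_6> = (1/16)[1*(9)*conj(2) + 1*(1)*conj(2) + 2*(5)*conj(0) + 2*(5)*conj(-2) + 2*(5)*conj(0) + 4*(-1)*conj(0) + 4*(-1)*conj(0)]
      = (1/16)[(18) + (2) + (0) + (-20) + (0) + (0) + (0)] = 0/16 = 0
  <chi_rho, chi_7> = (1/16)[1*(9)*conj(2) + 1*(1)*conj(-2) + 2*(5)*conj(-sqrt(2)) + 2*(5)*conj(0) + 2*(5)*conj(sqrt(2)) + 4*(-1)*conj(0) + 4*(-1)*conj(0)]
      = (1/16)[(18) + (-2) + (-10*sqrt(2)) + (0) + (10*sqrt(2)) + (0) + (0)] = 16/16 = 1
Dimension check: dim(rho) = sum (mult * dim) = 2*1 + 3*1 + 0*1 + 0*1 + 1*2 + 0*2 + 1*2 = 9 = chi_rho(e) = 9.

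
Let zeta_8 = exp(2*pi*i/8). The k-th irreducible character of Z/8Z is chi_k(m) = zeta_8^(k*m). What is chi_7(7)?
chi_7(7) = zeta_8^49 = exp(I*pi/4)

Justification: chi_7(7) = zeta_8^(7*7) = zeta_8^49. Since zeta_8^8 = 1, this equals zeta_8^1 = exp(2*pi*i*1/8) = exp(I*pi/4).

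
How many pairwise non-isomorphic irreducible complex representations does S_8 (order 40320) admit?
22

The number of irreducible complex representations of a finite group equals its number of conjugacy classes. Conjugacy classes in S_8 correspond to cycle types, i.e. partitions of 8; there are p(8) = 22 of them, so S_8 (order 40320) has exactly 22 irreducible complex representations.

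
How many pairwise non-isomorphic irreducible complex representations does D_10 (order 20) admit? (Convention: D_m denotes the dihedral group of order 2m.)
8

Derivation: The number of irreducible complex representations of a finite group equals its number of conjugacy classes. D_10 has 8 conjugacy classes (n/2 + 3 for n even), so D_10 (order 20) has exactly 8 irreducible complex representations.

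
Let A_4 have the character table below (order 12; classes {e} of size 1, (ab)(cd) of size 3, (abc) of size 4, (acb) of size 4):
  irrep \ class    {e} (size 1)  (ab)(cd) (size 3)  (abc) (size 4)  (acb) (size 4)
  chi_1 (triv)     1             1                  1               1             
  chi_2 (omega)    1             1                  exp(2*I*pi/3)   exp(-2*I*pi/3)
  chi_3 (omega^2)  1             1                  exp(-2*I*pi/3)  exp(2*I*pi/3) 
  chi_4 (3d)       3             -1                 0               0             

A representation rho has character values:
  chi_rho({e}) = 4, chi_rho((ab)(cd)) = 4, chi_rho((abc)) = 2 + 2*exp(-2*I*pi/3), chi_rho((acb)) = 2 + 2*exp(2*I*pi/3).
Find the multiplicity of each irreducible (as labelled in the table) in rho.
Multiplicities: chi_1: 2, chi_2: 0, chi_3: 2, chi_4: 0.

Solution. Use <chi_rho, chi> = (1/|G|) sum_C |C| * chi_rho(C) * conj(chi(C)) with |G| = 12 for each irreducible chi in the table:
  <chi_rho, chi_1> = (1/12)[1*(4)*conj(1) + 3*(4)*conj(1) + 4*(2 + 2*exp(-2*I*pi/3))*conj(1) + 4*(2 + 2*exp(2*I*pi/3))*conj(1)]
      = (1/12)[(4) + (12) + (8 + 8*exp(-2*I*pi/3)) + (8 + 8*exp(2*I*pi/3))] = 24/12 = 2
  <chi_rho, chi_2> = (1/12)[1*(4)*conj(1) + 3*(4)*conj(1) + 4*(2 + 2*exp(-2*I*pi/3))*conj(exp(2*I*pi/3)) + 4*(2 + 2*exp(2*I*pi/3))*conj(exp(-2*I*pi/3))]
      = (1/12)[(4) + (12) + (-8) + (-8)] = 0/12 = 0
  <chi_rho, chi_3> = (1/12)[1*(4)*conj(1) + 3*(4)*conj(1) + 4*(2 + 2*exp(-2*I*pi/3))*conj(exp(-2*I*pi/3)) + 4*(2 + 2*exp(2*I*pi/3))*conj(exp(2*I*pi/3))]
      = (1/12)[(4) + (12) + (8 + 8*exp(2*I*pi/3)) + (8 + 8*exp(-2*I*pi/3))] = 24/12 = 2
  <chi_rho, chi_4> = (1/12)[1*(4)*conj(3) + 3*(4)*conj(-1) + 4*(2 + 2*exp(-2*I*pi/3))*conj(0) + 4*(2 + 2*exp(2*I*pi/3))*conj(0)]
      = (1/12)[(12) + (-12) + (0) + (0)] = 0/12 = 0
(Exp terms are combined using exp(i*s)*conj(exp(i*t)) = exp(i*(s-t)), and sums of them are collapsed using the identity that for every m > 1 the m distinct m-th roots of unity sum to 0, e.g. 1 + exp(2*I*pi/3) + exp(-2*I*pi/3) = 0.)
Dimension check: dim(rho) = sum (mult * dim) = 2*1 + 0*1 + 2*1 + 0*3 = 4 = chi_rho(e) = 4.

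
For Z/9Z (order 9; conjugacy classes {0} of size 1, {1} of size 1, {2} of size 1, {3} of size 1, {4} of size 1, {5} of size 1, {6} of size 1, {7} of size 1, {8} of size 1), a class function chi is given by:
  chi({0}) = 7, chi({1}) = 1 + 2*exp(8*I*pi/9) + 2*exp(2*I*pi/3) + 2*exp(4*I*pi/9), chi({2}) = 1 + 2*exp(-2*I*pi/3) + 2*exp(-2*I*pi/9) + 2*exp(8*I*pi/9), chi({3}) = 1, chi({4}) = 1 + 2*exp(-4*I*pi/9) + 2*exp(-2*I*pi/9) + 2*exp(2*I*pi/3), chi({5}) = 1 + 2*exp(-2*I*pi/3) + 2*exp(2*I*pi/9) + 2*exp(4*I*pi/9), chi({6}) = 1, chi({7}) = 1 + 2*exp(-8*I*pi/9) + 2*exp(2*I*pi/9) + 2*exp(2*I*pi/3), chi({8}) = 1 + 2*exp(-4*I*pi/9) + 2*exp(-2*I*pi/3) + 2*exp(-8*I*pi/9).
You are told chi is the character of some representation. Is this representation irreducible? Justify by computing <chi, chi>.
Not irreducible (reducible): <chi, chi> = 13 > 1.

Argument: <chi, chi> = (1/|G|) sum_C |C| * |chi(C)|^2 = (1/9)[1*|7|^2 + 1*|1 + 2*exp(8*I*pi/9) + 2*exp(2*I*pi/3) + 2*exp(4*I*pi/9)|^2 + 1*|1 + 2*exp(-2*I*pi/3) + 2*exp(-2*I*pi/9) + 2*exp(8*I*pi/9)|^2 + 1*|1|^2 + 1*|1 + 2*exp(-4*I*pi/9) + 2*exp(-2*I*pi/9) + 2*exp(2*I*pi/3)|^2 + 1*|1 + 2*exp(-2*I*pi/3) + 2*exp(2*I*pi/9) + 2*exp(4*I*pi/9)|^2 + 1*|1|^2 + 1*|1 + 2*exp(-8*I*pi/9) + 2*exp(2*I*pi/9) + 2*exp(2*I*pi/3)|^2 + 1*|1 + 2*exp(-4*I*pi/9) + 2*exp(-2*I*pi/3) + 2*exp(-8*I*pi/9)|^2]
  = (1/9)[(49) + (13 + 6*exp(-4*I*pi/9) + 8*exp(-2*I*pi/9) + 2*exp(-2*I*pi/3) + 2*exp(-8*I*pi/9) + 2*exp(8*I*pi/9) + 2*exp(2*I*pi/3) + 8*exp(2*I*pi/9) + 6*exp(4*I*pi/9)) + (13 + 8*exp(-4*I*pi/9) + 6*exp(-8*I*pi/9) + 2*exp(-2*I*pi/3) + 2*exp(-2*I*pi/9) + 2*exp(2*I*pi/9) + 2*exp(2*I*pi/3) + 6*exp(8*I*pi/9) + 8*exp(4*I*pi/9)) + (1) + (13 + 6*exp(-2*I*pi/9) + 8*exp(-8*I*pi/9) + 2*exp(-4*I*pi/9) + 2*exp(-2*I*pi/3) + 2*exp(2*I*pi/3) + 2*exp(4*I*pi/9) + 8*exp(8*I*pi/9) + 6*exp(2*I*pi/9)) + (13 + 6*exp(-2*I*pi/9) + 8*exp(-8*I*pi/9) + 2*exp(-4*I*pi/9) + 2*exp(-2*I*pi/3) + 2*exp(2*I*pi/3) + 2*exp(4*I*pi/9) + 8*exp(8*I*pi/9) + 6*exp(2*I*pi/9)) + (1) + (13 + 8*exp(-4*I*pi/9) + 6*exp(-8*I*pi/9) + 2*exp(-2*I*pi/3) + 2*exp(-2*I*pi/9) + 2*exp(2*I*pi/9) + 2*exp(2*I*pi/3) + 6*exp(8*I*pi/9) + 8*exp(4*I*pi/9)) + (13 + 6*exp(-4*I*pi/9) + 8*exp(-2*I*pi/9) + 2*exp(-2*I*pi/3) + 2*exp(-8*I*pi/9) + 2*exp(8*I*pi/9) + 2*exp(2*I*pi/3) + 8*exp(2*I*pi/9) + 6*exp(4*I*pi/9))] = 117/9 = 13.
(Exp terms are combined using exp(i*s)*conj(exp(i*t)) = exp(i*(s-t)), and sums of them are collapsed using the identity that for every m > 1 the m distinct m-th roots of unity sum to 0, e.g. 1 + exp(2*I*pi/3) + exp(-2*I*pi/3) = 0.)
A character is irreducible iff <chi, chi> = 1, so this representation is reducible.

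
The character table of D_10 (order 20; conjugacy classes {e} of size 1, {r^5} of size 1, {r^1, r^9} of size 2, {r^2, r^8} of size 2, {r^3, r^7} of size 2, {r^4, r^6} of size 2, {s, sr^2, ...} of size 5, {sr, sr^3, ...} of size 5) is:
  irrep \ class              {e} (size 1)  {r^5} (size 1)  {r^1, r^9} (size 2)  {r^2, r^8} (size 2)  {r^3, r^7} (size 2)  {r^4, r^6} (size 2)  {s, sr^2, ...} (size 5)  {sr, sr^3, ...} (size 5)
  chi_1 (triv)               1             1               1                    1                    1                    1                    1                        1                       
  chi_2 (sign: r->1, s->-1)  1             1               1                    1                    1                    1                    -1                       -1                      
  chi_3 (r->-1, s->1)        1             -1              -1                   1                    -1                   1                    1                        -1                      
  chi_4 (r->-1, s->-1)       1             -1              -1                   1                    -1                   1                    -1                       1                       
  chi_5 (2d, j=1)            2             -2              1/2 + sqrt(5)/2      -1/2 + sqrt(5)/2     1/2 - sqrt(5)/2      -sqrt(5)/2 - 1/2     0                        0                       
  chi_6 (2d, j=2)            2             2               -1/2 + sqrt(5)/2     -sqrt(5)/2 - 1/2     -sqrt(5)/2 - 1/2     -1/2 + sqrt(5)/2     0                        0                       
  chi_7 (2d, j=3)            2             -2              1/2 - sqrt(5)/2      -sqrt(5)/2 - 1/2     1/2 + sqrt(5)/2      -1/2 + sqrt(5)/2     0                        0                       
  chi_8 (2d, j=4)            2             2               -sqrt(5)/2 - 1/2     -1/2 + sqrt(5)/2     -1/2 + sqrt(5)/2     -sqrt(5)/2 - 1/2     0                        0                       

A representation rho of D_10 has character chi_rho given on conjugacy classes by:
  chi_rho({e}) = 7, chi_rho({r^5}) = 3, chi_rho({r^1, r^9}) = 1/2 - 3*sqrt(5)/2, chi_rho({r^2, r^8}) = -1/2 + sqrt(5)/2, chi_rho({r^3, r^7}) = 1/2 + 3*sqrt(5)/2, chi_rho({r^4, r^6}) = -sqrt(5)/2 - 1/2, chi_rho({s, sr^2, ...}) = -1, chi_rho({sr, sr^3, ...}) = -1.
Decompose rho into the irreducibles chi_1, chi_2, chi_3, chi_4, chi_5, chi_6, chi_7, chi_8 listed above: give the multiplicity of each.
Multiplicities: chi_1: 0, chi_2: 1, chi_3: 0, chi_4: 0, chi_5: 0, chi_6: 0, chi_7: 1, chi_8: 2.

Reasoning: Use <chi_rho, chi> = (1/|G|) sum_C |C| * chi_rho(C) * conj(chi(C)) with |G| = 20 for each irreducible chi in the table:
  <chi_rho, chi_1> = (1/20)[1*(7)*conj(1) + 1*(3)*conj(1) + 2*(1/2 - 3*sqrt(5)/2)*conj(1) + 2*(-1/2 + sqrt(5)/2)*conj(1) + 2*(1/2 + 3*sqrt(5)/2)*conj(1) + 2*(-sqrt(5)/2 - 1/2)*conj(1) + 5*(-1)*conj(1) + 5*(-1)*conj(1)]
      = (1/20)[(7) + (3) + (1 - 3*sqrt(5)) + (-1 + sqrt(5)) + (1 + 3*sqrt(5)) + (-sqrt(5) - 1) + (-5) + (-5)] = 0/20 = 0
  <chi_rho, chi_2> = (1/20)[1*(7)*conj(1) + 1*(3)*conj(1) + 2*(1/2 - 3*sqrt(5)/2)*conj(1) + 2*(-1/2 + sqrt(5)/2)*conj(1) + 2*(1/2 + 3*sqrt(5)/2)*conj(1) + 2*(-sqrt(5)/2 - 1/2)*conj(1) + 5*(-1)*conj(-1) + 5*(-1)*conj(-1)]
      = (1/20)[(7) + (3) + (1 - 3*sqrt(5)) + (-1 + sqrt(5)) + (1 + 3*sqrt(5)) + (-sqrt(5) - 1) + (5) + (5)] = 20/20 = 1
  <chi_rho, chi_3> = (1/20)[1*(7)*conj(1) + 1*(3)*conj(-1) + 2*(1/2 - 3*sqrt(5)/2)*conj(-1) + 2*(-1/2 + sqrt(5)/2)*conj(1) + 2*(1/2 + 3*sqrt(5)/2)*conj(-1) + 2*(-sqrt(5)/2 - 1/2)*conj(1) + 5*(-1)*conj(1) + 5*(-1)*conj(-1)]
      = (1/20)[(7) + (-3) + (-1 + 3*sqrt(5)) + (-1 + sqrt(5)) + (-3*sqrt(5) - 1) + (-sqrt(5) - 1) + (-5) + (5)] = 0/20 = 0
  <chi_rho, chi_4> = (1/20)[1*(7)*conj(1) + 1*(3)*conj(-1) + 2*(1/2 - 3*sqrt(5)/2)*conj(-1) + 2*(-1/2 + sqrt(5)/2)*conj(1) + 2*(1/2 + 3*sqrt(5)/2)*conj(-1) + 2*(-sqrt(5)/2 - 1/2)*conj(1) + 5*(-1)*conj(-1) + 5*(-1)*conj(1)]
      = (1/20)[(7) + (-3) + (-1 + 3*sqrt(5)) + (-1 + sqrt(5)) + (-3*sqrt(5) - 1) + (-sqrt(5) - 1) + (5) + (-5)] = 0/20 = 0
  <chi_rho, chi_5> = (1/20)[1*(7)*conj(2) + 1*(3)*conj(-2) + 2*(1/2 - 3*sqrt(5)/2)*conj(1/2 + sqrt(5)/2) + 2*(-1/2 + sqrt(5)/2)*conj(-1/2 + sqrt(5)/2) + 2*(1/2 + 3*sqrt(5)/2)*conj(1/2 - sqrt(5)/2) + 2*(-sqrt(5)/2 - 1/2)*conj(-sqrt(5)/2 - 1/2) + 5*(-1)*conj(0) + 5*(-1)*conj(0)]
      = (1/20)[(14) + (-6) + (-7 - sqrt(5)) + (3 - sqrt(5)) + (-7 + sqrt(5)) + (sqrt(5) + 3) + (0) + (0)] = 0/20 = 0
  <chi_rho, chi_6> = (1/20)[1*(7)*conj(2) + 1*(3)*conj(2) + 2*(1/2 - 3*sqrt(5)/2)*conj(-1/2 + sqrt(5)/2) + 2*(-1/2 + sqrt(5)/2)*conj(-sqrt(5)/2 - 1/2) + 2*(1/2 + 3*sqrt(5)/2)*conj(-sqrt(5)/2 - 1/2) + 2*(-sqrt(5)/2 - 1/2)*conj(-1/2 + sqrt(5)/2) + 5*(-1)*conj(0) + 5*(-1)*conj(0)]
      = (1/20)[(14) + (6) + (-8 + 2*sqrt(5)) + (-2) + (-8 - 2*sqrt(5)) + (-2) + (0) + (0)] = 0/20 = 0
  <chi_rho, chi_7> = (1/20)[1*(7)*conj(2) + 1*(3)*conj(-2) + 2*(1/2 - 3*sqrt(5)/2)*conj(1/2 - sqrt(5)/2) + 2*(-1/2 + sqrt(5)/2)*conj(-sqrt(5)/2 - 1/2) + 2*(1/2 + 3*sqrt(5)/2)*conj(1/2 + sqrt(5)/2) + 2*(-sqrt(5)/2 - 1/2)*conj(-1/2 + sqrt(5)/2) + 5*(-1)*conj(0) + 5*(-1)*conj(0)]
      = (1/20)[(14) + (-6) + (8 - 2*sqrt(5)) + (-2) + (2*sqrt(5) + 8) + (-2) + (0) + (0)] = 20/20 = 1
  <chi_rho, chi_8> = (1/20)[1*(7)*conj(2) + 1*(3)*conj(2) + 2*(1/2 - 3*sqrt(5)/2)*conj(-sqrt(5)/2 - 1/2) + 2*(-1/2 + sqrt(5)/2)*conj(-1/2 + sqrt(5)/2) + 2*(1/2 + 3*sqrt(5)/2)*conj(-1/2 + sqrt(5)/2) + 2*(-sqrt(5)/2 - 1/2)*conj(-sqrt(5)/2 - 1/2) + 5*(-1)*conj(0) + 5*(-1)*conj(0)]
      = (1/20)[(14) + (6) + (sqrt(5) + 7) + (3 - sqrt(5)) + (7 - sqrt(5)) + (sqrt(5) + 3) + (0) + (0)] = 40/20 = 2
Dimension check: dim(rho) = sum (mult * dim) = 0*1 + 1*1 + 0*1 + 0*1 + 0*2 + 0*2 + 1*2 + 2*2 = 7 = chi_rho(e) = 7.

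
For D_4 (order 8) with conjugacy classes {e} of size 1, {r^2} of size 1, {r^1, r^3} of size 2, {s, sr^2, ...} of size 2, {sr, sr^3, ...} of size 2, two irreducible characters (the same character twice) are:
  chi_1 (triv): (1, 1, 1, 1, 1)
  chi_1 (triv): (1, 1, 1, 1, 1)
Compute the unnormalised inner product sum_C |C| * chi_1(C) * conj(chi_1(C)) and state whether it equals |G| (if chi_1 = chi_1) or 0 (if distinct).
Sum = 8 = |G| = 8; so <chi_1, chi_1> = 1 (norm-1 confirms irreducibility).

Proof sketch: Compute term by term over conjugacy classes (|C| * chi_1(C) * conj(chi_1(C))):
  1*(1)*conj(1) + 1*(1)*conj(1) + 2*(1)*conj(1) + 2*(1)*conj(1) + 2*(1)*conj(1)
  = (1) + (1) + (2) + (2) + (2)
  = 8.
Dividing by |G| = 8 gives 8/8 = 1, matching the row-orthogonality relation <chi_1, chi_1> = [chi_1 = chi_1].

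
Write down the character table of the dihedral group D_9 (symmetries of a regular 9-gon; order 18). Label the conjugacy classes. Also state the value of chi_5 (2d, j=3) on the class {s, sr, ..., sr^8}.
Conjugacy classes: {e} of size 1, {r^1, r^8} of size 2, {r^2, r^7} of size 2, {r^3, r^6} of size 2, {r^4, r^5} of size 2, {s, sr, ..., sr^8} of size 9.
Character table:
  irrep \ class              {e} (size 1)  {r^1, r^8} (size 2)  {r^2, r^7} (size 2)  {r^3, r^6} (size 2)  {r^4, r^5} (size 2)  {s, sr, ..., sr^8} (size 9)
  chi_1 (triv)               1             1                    1                    1                    1                    1                          
  chi_2 (sign: r->1, s->-1)  1             1                    1                    1                    1                    -1                         
  chi_3 (2d, j=1)            2             2*cos(2*pi/9)        2*cos(4*pi/9)        -1                   -2*cos(pi/9)         0                          
  chi_4 (2d, j=2)            2             2*cos(4*pi/9)        -2*cos(pi/9)         -1                   2*cos(2*pi/9)        0                          
  chi_5 (2d, j=3)            2             -1                   -1                   2                    -1                   0                          
  chi_6 (2d, j=4)            2             -2*cos(pi/9)         2*cos(2*pi/9)        -1                   2*cos(4*pi/9)        0                          

Spot check: chi_5 (2d, j=3) on {s, sr, ..., sr^8} = 0.

Solution. D_9 has order 2*9 = 18 with 6 conjugacy classes, hence 6 irreducibles. Sum of squared dims 1 + 1 + 4 + 4 + 4 + 4 = 18 = |G|. Linear characters come from the abelianisation; the 2-dimensional irreps have character r^k -> 2*cos(2*pi*j*k/9), reflections -> 0.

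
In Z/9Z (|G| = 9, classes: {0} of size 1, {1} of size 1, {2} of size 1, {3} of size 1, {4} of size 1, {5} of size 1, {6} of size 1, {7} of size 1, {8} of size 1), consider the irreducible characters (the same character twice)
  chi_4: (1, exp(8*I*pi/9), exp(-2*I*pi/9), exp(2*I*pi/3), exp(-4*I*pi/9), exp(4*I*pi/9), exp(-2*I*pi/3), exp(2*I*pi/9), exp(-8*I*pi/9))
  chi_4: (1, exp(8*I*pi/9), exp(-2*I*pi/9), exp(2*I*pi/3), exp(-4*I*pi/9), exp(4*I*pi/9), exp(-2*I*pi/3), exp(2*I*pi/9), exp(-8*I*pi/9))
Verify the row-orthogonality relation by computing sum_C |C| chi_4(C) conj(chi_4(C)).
Sum = 9 = |G| = 9; so <chi_4, chi_4> = 1 (norm-1 confirms irreducibility).

Working: Compute term by term over conjugacy classes (|C| * chi_4(C) * conj(chi_4(C))):
  1*(1)*conj(1) + 1*(exp(8*I*pi/9))*conj(exp(8*I*pi/9)) + 1*(exp(-2*I*pi/9))*conj(exp(-2*I*pi/9)) + 1*(exp(2*I*pi/3))*conj(exp(2*I*pi/3)) + 1*(exp(-4*I*pi/9))*conj(exp(-4*I*pi/9)) + 1*(exp(4*I*pi/9))*conj(exp(4*I*pi/9)) + 1*(exp(-2*I*pi/3))*conj(exp(-2*I*pi/3)) + 1*(exp(2*I*pi/9))*conj(exp(2*I*pi/9)) + 1*(exp(-8*I*pi/9))*conj(exp(-8*I*pi/9))
  = (1) + (1) + (1) + (1) + (1) + (1) + (1) + (1) + (1)
  = 9.
(Exp terms are combined using exp(i*s)*conj(exp(i*t)) = exp(i*(s-t)), and sums of them are collapsed using the identity that for every m > 1 the m distinct m-th roots of unity sum to 0, e.g. 1 + exp(2*I*pi/3) + exp(-2*I*pi/3) = 0.)
Dividing by |G| = 9 gives 9/9 = 1, matching the row-orthogonality relation <chi_4, chi_4> = [chi_4 = chi_4].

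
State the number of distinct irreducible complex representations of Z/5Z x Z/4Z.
20

The number of irreducible complex representations of a finite group equals its number of conjugacy classes. Z/5Z x Z/4Z is abelian of order 20, so every element is its own conjugacy class: 20 classes, so Z/5Z x Z/4Z (order 20) has exactly 20 irreducible complex representations.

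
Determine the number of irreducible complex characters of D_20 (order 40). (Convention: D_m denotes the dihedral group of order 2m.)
13

The number of irreducible complex representations of a finite group equals its number of conjugacy classes. D_20 has 13 conjugacy classes (n/2 + 3 for n even), so D_20 (order 40) has exactly 13 irreducible complex representations.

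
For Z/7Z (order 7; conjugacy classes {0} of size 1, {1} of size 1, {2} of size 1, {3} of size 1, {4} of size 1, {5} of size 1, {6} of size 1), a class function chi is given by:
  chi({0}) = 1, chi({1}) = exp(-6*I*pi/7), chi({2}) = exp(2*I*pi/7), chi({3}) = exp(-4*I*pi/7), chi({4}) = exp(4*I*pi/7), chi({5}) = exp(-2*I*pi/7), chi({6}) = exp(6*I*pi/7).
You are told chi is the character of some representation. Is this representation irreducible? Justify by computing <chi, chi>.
Irreducible: <chi, chi> = 1.

Derivation: <chi, chi> = (1/|G|) sum_C |C| * |chi(C)|^2 = (1/7)[1*|1|^2 + 1*|exp(-6*I*pi/7)|^2 + 1*|exp(2*I*pi/7)|^2 + 1*|exp(-4*I*pi/7)|^2 + 1*|exp(4*I*pi/7)|^2 + 1*|exp(-2*I*pi/7)|^2 + 1*|exp(6*I*pi/7)|^2]
  = (1/7)[(1) + (1) + (1) + (1) + (1) + (1) + (1)] = 7/7 = 1.
(Exp terms are combined using exp(i*s)*conj(exp(i*t)) = exp(i*(s-t)), and sums of them are collapsed using the identity that for every m > 1 the m distinct m-th roots of unity sum to 0, e.g. 1 + exp(2*I*pi/3) + exp(-2*I*pi/3) = 0.)
A character is irreducible iff <chi, chi> = 1, so this representation is irreducible.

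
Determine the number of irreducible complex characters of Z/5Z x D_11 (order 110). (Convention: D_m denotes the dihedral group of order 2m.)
35

Explanation: The number of irreducible complex representations of a finite group equals its number of conjugacy classes. For a direct product, #classes(G x H) = #classes(G) * #classes(H). Z/5Z has 5 classes (abelian), D_11 has 7 classes, so 5 * 7 = 35, so Z/5Z x D_11 (order 110) has exactly 35 irreducible complex representations.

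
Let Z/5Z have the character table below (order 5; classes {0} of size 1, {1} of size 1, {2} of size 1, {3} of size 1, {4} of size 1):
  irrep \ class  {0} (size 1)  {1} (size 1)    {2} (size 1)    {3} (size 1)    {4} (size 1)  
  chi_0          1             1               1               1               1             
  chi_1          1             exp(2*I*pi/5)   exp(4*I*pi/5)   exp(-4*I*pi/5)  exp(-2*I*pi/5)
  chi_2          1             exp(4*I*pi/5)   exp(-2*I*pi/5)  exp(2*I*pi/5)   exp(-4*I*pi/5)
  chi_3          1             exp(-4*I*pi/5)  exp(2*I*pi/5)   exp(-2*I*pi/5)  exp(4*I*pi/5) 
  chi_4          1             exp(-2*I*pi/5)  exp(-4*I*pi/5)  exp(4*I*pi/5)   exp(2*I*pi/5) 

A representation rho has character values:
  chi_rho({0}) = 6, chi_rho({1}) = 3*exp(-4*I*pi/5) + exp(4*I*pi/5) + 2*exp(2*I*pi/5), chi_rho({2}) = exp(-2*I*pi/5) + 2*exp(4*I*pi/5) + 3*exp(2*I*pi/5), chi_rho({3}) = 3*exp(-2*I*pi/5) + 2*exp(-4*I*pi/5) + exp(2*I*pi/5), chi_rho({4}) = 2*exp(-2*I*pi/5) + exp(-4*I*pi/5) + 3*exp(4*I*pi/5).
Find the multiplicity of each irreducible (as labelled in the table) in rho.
Multiplicities: chi_0: 0, chi_1: 2, chi_2: 1, chi_3: 3, chi_4: 0.

Derivation: Use <chi_rho, chi> = (1/|G|) sum_C |C| * chi_rho(C) * conj(chi(C)) with |G| = 5 for each irreducible chi in the table:
  <chi_rho, chi_0> = (1/5)[1*(6)*conj(1) + 1*(3*exp(-4*I*pi/5) + exp(4*I*pi/5) + 2*exp(2*I*pi/5))*conj(1) + 1*(exp(-2*I*pi/5) + 2*exp(4*I*pi/5) + 3*exp(2*I*pi/5))*conj(1) + 1*(3*exp(-2*I*pi/5) + 2*exp(-4*I*pi/5) + exp(2*I*pi/5))*conj(1) + 1*(2*exp(-2*I*pi/5) + exp(-4*I*pi/5) + 3*exp(4*I*pi/5))*conj(1)]
      = (1/5)[(6) + (3*exp(-4*I*pi/5) + exp(4*I*pi/5) + 2*exp(2*I*pi/5)) + (exp(-2*I*pi/5) + 2*exp(4*I*pi/5) + 3*exp(2*I*pi/5)) + (3*exp(-2*I*pi/5) + 2*exp(-4*I*pi/5) + exp(2*I*pi/5)) + (2*exp(-2*I*pi/5) + exp(-4*I*pi/5) + 3*exp(4*I*pi/5))] = 0/5 = 0
  <chi_rho, chi_1> = (1/5)[1*(6)*conj(1) + 1*(3*exp(-4*I*pi/5) + exp(4*I*pi/5) + 2*exp(2*I*pi/5))*conj(exp(2*I*pi/5)) + 1*(exp(-2*I*pi/5) + 2*exp(4*I*pi/5) + 3*exp(2*I*pi/5))*conj(exp(4*I*pi/5)) + 1*(3*exp(-2*I*pi/5) + 2*exp(-4*I*pi/5) + exp(2*I*pi/5))*conj(exp(-4*I*pi/5)) + 1*(2*exp(-2*I*pi/5) + exp(-4*I*pi/5) + 3*exp(4*I*pi/5))*conj(exp(-2*I*pi/5))]
      = (1/5)[(6) + (2 + exp(2*I*pi/5) + 3*exp(4*I*pi/5)) + (2 + 3*exp(-2*I*pi/5) + exp(4*I*pi/5)) + (2 + exp(-4*I*pi/5) + 3*exp(2*I*pi/5)) + (2 + 3*exp(-4*I*pi/5) + exp(-2*I*pi/5))] = 10/5 = 2
  <chi_rho, chi_2> = (1/5)[1*(6)*conj(1) + 1*(3*exp(-4*I*pi/5) + exp(4*I*pi/5) + 2*exp(2*I*pi/5))*conj(exp(4*I*pi/5)) + 1*(exp(-2*I*pi/5) + 2*exp(4*I*pi/5) + 3*exp(2*I*pi/5))*conj(exp(-2*I*pi/5)) + 1*(3*exp(-2*I*pi/5) + 2*exp(-4*I*pi/5) + exp(2*I*pi/5))*conj(exp(2*I*pi/5)) + 1*(2*exp(-2*I*pi/5) + exp(-4*I*pi/5) + 3*exp(4*I*pi/5))*conj(exp(-4*I*pi/5))]
      = (1/5)[(6) + (1 + 2*exp(-2*I*pi/5) + 3*exp(2*I*pi/5)) + (1 + 2*exp(-4*I*pi/5) + 3*exp(4*I*pi/5)) + (1 + 3*exp(-4*I*pi/5) + 2*exp(4*I*pi/5)) + (1 + 3*exp(-2*I*pi/5) + 2*exp(2*I*pi/5))] = 5/5 = 1
  <chi_rho, chi_3> = (1/5)[1*(6)*conj(1) + 1*(3*exp(-4*I*pi/5) + exp(4*I*pi/5) + 2*exp(2*I*pi/5))*conj(exp(-4*I*pi/5)) + 1*(exp(-2*I*pi/5) + 2*exp(4*I*pi/5) + 3*exp(2*I*pi/5))*conj(exp(2*I*pi/5)) + 1*(3*exp(-2*I*pi/5) + 2*exp(-4*I*pi/5) + exp(2*I*pi/5))*conj(exp(-2*I*pi/5)) + 1*(2*exp(-2*I*pi/5) + exp(-4*I*pi/5) + 3*exp(4*I*pi/5))*conj(exp(4*I*pi/5))]
      = (1/5)[(6) + (3 + 2*exp(-4*I*pi/5) + exp(-2*I*pi/5)) + (3 + exp(-4*I*pi/5) + 2*exp(2*I*pi/5)) + (3 + 2*exp(-2*I*pi/5) + exp(4*I*pi/5)) + (3 + exp(2*I*pi/5) + 2*exp(4*I*pi/5))] = 15/5 = 3
  <chi_rho, chi_4> = (1/5)[1*(6)*conj(1) + 1*(3*exp(-4*I*pi/5) + exp(4*I*pi/5) + 2*exp(2*I*pi/5))*conj(exp(-2*I*pi/5)) + 1*(exp(-2*I*pi/5) + 2*exp(4*I*pi/5) + 3*exp(2*I*pi/5))*conj(exp(-4*I*pi/5)) + 1*(3*exp(-2*I*pi/5) + 2*exp(-4*I*pi/5) + exp(2*I*pi/5))*conj(exp(4*I*pi/5)) + 1*(2*exp(-2*I*pi/5) + exp(-4*I*pi/5) + 3*exp(4*I*pi/5))*conj(exp(2*I*pi/5))]
      = (1/5)[(6) + (3*exp(-2*I*pi/5) + exp(-4*I*pi/5) + 2*exp(4*I*pi/5)) + (2*exp(-2*I*pi/5) + 3*exp(-4*I*pi/5) + exp(2*I*pi/5)) + (exp(-2*I*pi/5) + 3*exp(4*I*pi/5) + 2*exp(2*I*pi/5)) + (2*exp(-4*I*pi/5) + exp(4*I*pi/5) + 3*exp(2*I*pi/5))] = 0/5 = 0
(Exp terms are combined using exp(i*s)*conj(exp(i*t)) = exp(i*(s-t)), and sums of them are collapsed using the identity that for every m > 1 the m distinct m-th roots of unity sum to 0, e.g. 1 + exp(2*I*pi/3) + exp(-2*I*pi/3) = 0.)
Dimension check: dim(rho) = sum (mult * dim) = 0*1 + 2*1 + 1*1 + 3*1 + 0*1 = 6 = chi_rho(e) = 6.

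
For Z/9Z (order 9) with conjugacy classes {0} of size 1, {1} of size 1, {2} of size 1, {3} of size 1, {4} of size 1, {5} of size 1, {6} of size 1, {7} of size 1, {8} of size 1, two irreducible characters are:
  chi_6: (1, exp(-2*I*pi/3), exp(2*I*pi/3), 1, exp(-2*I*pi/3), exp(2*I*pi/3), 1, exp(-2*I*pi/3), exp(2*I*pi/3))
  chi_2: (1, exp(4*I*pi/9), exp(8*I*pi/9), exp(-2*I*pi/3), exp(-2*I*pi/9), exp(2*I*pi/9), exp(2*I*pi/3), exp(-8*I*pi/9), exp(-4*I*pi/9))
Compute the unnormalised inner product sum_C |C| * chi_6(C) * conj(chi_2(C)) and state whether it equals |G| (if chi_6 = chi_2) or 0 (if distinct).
Sum = 0; so <chi_6, chi_2> = 0 (distinct irreducibles are orthogonal).

Solution. Compute term by term over conjugacy classes (|C| * chi_6(C) * conj(chi_2(C))):
  1*(1)*conj(1) + 1*(exp(-2*I*pi/3))*conj(exp(4*I*pi/9)) + 1*(exp(2*I*pi/3))*conj(exp(8*I*pi/9)) + 1*(1)*conj(exp(-2*I*pi/3)) + 1*(exp(-2*I*pi/3))*conj(exp(-2*I*pi/9)) + 1*(exp(2*I*pi/3))*conj(exp(2*I*pi/9)) + 1*(1)*conj(exp(2*I*pi/3)) + 1*(exp(-2*I*pi/3))*conj(exp(-8*I*pi/9)) + 1*(exp(2*I*pi/3))*conj(exp(-4*I*pi/9))
  = (1) + (exp(8*I*pi/9)) + (exp(-2*I*pi/9)) + (exp(2*I*pi/3)) + (exp(-4*I*pi/9)) + (exp(4*I*pi/9)) + (exp(-2*I*pi/3)) + (exp(2*I*pi/9)) + (exp(-8*I*pi/9))
  = 0.
(Exp terms are combined using exp(i*s)*conj(exp(i*t)) = exp(i*(s-t)), and sums of them are collapsed using the identity that for every m > 1 the m distinct m-th roots of unity sum to 0, e.g. 1 + exp(2*I*pi/3) + exp(-2*I*pi/3) = 0.)
Dividing by |G| = 9 gives 0/9 = 0, matching the row-orthogonality relation <chi_6, chi_2> = [chi_6 = chi_2].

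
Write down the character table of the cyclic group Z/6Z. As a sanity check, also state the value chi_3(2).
Character table of Z/6Z (irreps indexed chi_0,...,chi_5 with chi_k(m) = zeta_6^(k*m), zeta_6 = exp(2*pi*i/6)):
  irrep \ class  {0} (size 1)  {1} (size 1)    {2} (size 1)    {3} (size 1)  {4} (size 1)    {5} (size 1)  
  chi_0          1             1               1               1             1               1             
  chi_1          1             exp(I*pi/3)     exp(2*I*pi/3)   -1            exp(-2*I*pi/3)  exp(-I*pi/3)  
  chi_2          1             exp(2*I*pi/3)   exp(-2*I*pi/3)  1             exp(2*I*pi/3)   exp(-2*I*pi/3)
  chi_3          1             -1              1               -1            1               -1            
  chi_4          1             exp(-2*I*pi/3)  exp(2*I*pi/3)   1             exp(-2*I*pi/3)  exp(2*I*pi/3) 
  chi_5          1             exp(-I*pi/3)    exp(-2*I*pi/3)  -1            exp(2*I*pi/3)   exp(I*pi/3)   

Spot check: chi_3(2) = zeta_6^(3*2) = zeta_6^6 = 1.

Proof sketch: Z/6Z is abelian, so all 6 irreducible complex representations are 1-dimensional. They are given by chi_k(m) = zeta_6^(k*m) for k = 0,...,5. Row orthogonality: sum_m chi_k(m) conj(chi_l(m)) = 6 * [k = l].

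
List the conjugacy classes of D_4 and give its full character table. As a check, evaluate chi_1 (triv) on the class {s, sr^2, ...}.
Conjugacy classes: {e} of size 1, {r^2} of size 1, {r^1, r^3} of size 2, {s, sr^2, ...} of size 2, {sr, sr^3, ...} of size 2.
Character table:
  irrep \ class              {e} (size 1)  {r^2} (size 1)  {r^1, r^3} (size 2)  {s, sr^2, ...} (size 2)  {sr, sr^3, ...} (size 2)
  chi_1 (triv)               1             1               1                    1                        1                       
  chi_2 (sign: r->1, s->-1)  1             1               1                    -1                       -1                      
  chi_3 (r->-1, s->1)        1             1               -1                   1                        -1                      
  chi_4 (r->-1, s->-1)       1             1               -1                   -1                       1                       
  chi_5 (2d, j=1)            2             -2              0                    0                        0                       

Spot check: chi_1 (triv) on {s, sr^2, ...} = 1.

Justification: D_4 has order 2*4 = 8 with 5 conjugacy classes, hence 5 irreducibles. Sum of squared dims 1 + 1 + 1 + 1 + 4 = 8 = |G|. Linear characters come from the abelianisation; the 2-dimensional irreps have character r^k -> 2*cos(2*pi*j*k/4), reflections -> 0.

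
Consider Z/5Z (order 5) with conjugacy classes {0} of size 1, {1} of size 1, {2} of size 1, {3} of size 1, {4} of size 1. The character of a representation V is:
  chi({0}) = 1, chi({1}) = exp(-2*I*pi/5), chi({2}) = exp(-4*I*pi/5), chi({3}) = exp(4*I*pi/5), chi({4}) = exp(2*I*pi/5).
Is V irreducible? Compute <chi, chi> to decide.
Irreducible: <chi, chi> = 1.

Reasoning: <chi, chi> = (1/|G|) sum_C |C| * |chi(C)|^2 = (1/5)[1*|1|^2 + 1*|exp(-2*I*pi/5)|^2 + 1*|exp(-4*I*pi/5)|^2 + 1*|exp(4*I*pi/5)|^2 + 1*|exp(2*I*pi/5)|^2]
  = (1/5)[(1) + (1) + (1) + (1) + (1)] = 5/5 = 1.
(Exp terms are combined using exp(i*s)*conj(exp(i*t)) = exp(i*(s-t)), and sums of them are collapsed using the identity that for every m > 1 the m distinct m-th roots of unity sum to 0, e.g. 1 + exp(2*I*pi/3) + exp(-2*I*pi/3) = 0.)
A character is irreducible iff <chi, chi> = 1, so this representation is irreducible.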